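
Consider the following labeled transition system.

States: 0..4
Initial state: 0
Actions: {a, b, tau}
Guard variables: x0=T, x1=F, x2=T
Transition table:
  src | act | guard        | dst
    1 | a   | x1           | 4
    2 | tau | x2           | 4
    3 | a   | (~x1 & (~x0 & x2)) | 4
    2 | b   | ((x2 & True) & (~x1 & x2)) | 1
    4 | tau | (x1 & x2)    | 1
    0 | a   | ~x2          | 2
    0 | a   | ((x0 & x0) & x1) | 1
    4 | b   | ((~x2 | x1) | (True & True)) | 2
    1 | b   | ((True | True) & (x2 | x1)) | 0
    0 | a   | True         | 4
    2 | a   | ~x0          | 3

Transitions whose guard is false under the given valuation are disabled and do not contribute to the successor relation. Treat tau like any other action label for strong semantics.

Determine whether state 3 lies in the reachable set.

Guard filter leaves 5 enabled edge(s).
depth 0: {0}
depth 1: {4}  cumulative {0,4}
depth 2: {2}  cumulative {0,2,4}
depth 3: {1}  cumulative {0,1,2,4}
R = {0,1,2,4}

Answer: UNREACHABLE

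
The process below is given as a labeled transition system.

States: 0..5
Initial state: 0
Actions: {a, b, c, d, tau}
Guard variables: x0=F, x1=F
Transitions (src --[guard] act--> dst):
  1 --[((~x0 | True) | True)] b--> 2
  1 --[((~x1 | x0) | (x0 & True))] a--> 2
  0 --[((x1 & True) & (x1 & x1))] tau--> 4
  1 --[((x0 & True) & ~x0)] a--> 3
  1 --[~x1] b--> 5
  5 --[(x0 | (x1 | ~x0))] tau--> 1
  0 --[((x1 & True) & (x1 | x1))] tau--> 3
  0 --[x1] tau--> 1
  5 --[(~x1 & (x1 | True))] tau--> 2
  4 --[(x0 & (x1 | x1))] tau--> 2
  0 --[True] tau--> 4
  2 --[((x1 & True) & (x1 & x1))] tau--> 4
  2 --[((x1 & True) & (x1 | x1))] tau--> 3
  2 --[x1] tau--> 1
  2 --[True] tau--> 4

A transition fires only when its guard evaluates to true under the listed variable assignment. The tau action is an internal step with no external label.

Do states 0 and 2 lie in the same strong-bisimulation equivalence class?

Refine partition for ~:
  π0 = {{0,1,2,3,4,5}}
  π1 = {{0,2,5},{1},{3,4}}
  π2 = {{0,2},{1},{3,4},{5}}
4 equivalence class(es) (converged in 3)
[0]={0,2}  [2]={0,2}

Answer: BISIMILAR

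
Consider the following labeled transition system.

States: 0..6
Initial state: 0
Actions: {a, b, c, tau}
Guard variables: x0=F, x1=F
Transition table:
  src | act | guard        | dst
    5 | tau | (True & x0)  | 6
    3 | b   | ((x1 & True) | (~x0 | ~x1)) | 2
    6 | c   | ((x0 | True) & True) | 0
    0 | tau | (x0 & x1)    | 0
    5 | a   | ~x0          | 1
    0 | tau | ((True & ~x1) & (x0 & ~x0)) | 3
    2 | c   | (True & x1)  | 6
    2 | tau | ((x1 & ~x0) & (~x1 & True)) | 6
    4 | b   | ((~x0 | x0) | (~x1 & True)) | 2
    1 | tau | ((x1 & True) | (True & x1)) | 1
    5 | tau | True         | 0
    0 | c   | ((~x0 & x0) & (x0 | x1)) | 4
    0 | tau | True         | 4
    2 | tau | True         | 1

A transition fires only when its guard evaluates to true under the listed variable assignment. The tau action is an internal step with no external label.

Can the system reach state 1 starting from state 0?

7 transition(s) survive guard evaluation.
depth 0: {0}
depth 1: {4}  cumulative {0,4}
depth 2: {2}  cumulative {0,2,4}
depth 3: {1}  cumulative {0,1,2,4}
R = {0,1,2,4}
Path to 1: tau·b·tau

Answer: REACHABLE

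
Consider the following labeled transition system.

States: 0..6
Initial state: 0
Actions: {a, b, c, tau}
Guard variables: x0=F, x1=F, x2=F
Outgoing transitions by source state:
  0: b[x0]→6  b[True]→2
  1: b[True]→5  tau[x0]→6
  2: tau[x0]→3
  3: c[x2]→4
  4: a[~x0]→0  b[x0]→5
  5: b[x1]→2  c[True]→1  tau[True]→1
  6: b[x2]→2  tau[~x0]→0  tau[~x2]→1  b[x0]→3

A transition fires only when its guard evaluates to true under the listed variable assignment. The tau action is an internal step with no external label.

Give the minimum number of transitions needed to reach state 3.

Answer: UNREACHABLE

Working:
BFS to 3:
  Layer 0: {0}
  Layer 1: {2}
3 never appears.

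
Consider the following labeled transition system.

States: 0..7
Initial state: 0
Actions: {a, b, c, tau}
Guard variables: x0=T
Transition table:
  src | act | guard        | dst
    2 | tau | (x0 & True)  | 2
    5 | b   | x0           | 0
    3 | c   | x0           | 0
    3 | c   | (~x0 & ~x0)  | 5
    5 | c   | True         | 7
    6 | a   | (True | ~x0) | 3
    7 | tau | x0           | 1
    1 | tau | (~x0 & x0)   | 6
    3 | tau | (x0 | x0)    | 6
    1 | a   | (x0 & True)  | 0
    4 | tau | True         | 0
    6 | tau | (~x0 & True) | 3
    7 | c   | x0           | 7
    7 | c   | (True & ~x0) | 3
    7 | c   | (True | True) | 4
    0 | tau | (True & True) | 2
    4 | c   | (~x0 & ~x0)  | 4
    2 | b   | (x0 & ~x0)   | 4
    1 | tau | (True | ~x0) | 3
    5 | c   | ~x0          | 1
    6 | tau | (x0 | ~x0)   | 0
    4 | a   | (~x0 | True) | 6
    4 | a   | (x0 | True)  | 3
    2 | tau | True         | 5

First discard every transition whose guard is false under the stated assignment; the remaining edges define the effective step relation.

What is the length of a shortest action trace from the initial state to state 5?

BFS to 5:
  Layer 0: {0}
  Layer 1: {2}
  Layer 2: {5}
first hit 5 at d=2 via tau·tau

Answer: 2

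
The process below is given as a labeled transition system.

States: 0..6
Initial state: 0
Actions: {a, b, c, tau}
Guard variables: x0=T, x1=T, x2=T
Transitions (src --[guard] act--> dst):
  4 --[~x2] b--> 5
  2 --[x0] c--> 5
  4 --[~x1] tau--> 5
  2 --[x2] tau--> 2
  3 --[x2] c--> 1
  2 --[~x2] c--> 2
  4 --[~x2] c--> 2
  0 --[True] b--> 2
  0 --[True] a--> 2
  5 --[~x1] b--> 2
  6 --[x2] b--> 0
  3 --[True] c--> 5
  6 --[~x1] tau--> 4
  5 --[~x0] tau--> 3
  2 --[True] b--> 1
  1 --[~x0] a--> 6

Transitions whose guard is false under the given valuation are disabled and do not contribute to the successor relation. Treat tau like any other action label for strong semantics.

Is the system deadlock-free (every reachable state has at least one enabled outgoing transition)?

Answer: DEADLOCK at state 1

Working:
Reachable = {0,1,2,5}
  0: a→2  b→2  [2 out]
  1: ∅  [no exit]
  2: b→1  c→5  tau→2  [3 out]
  5: ∅  [no exit]
Path to 1: b·b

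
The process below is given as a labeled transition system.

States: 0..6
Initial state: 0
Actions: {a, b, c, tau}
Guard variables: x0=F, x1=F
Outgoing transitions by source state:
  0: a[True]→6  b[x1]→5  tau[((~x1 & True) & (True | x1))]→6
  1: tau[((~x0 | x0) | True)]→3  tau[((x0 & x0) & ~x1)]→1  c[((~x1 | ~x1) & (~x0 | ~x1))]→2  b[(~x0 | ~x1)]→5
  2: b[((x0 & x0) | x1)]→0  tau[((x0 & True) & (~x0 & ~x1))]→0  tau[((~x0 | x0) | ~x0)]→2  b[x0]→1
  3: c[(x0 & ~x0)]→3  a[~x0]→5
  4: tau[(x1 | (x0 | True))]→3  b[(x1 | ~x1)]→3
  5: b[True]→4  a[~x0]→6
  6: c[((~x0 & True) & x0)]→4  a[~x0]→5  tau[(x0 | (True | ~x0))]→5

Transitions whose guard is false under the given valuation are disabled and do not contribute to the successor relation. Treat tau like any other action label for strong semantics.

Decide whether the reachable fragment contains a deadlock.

R = {0,3,4,5,6}
  0: a→6  tau→6  [2 exit(s)]
  3: a→5  [1 exit(s)]
  4: b→3  tau→3  [2 exit(s)]
  5: a→6  b→4  [2 exit(s)]
  6: a→5  tau→5  [2 exit(s)]

Answer: DEADLOCK-FREE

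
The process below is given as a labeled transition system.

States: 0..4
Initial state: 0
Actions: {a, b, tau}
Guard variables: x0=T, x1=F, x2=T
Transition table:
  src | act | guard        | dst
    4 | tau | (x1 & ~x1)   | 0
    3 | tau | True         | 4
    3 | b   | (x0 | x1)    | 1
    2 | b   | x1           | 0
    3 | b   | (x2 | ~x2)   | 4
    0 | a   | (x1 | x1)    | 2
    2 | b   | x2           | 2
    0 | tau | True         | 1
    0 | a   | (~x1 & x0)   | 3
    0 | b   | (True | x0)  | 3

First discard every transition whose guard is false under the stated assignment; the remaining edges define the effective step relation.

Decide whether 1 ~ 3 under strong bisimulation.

Refine partition for ~:
  π0 = {{0,1,2,3,4}}
  π1 = {{0},{1,4},{2},{3}}
Fixed point at round 2; 4 class(es).
1∈{1,4}, 3∈{3}

Answer: NOT BISIMILAR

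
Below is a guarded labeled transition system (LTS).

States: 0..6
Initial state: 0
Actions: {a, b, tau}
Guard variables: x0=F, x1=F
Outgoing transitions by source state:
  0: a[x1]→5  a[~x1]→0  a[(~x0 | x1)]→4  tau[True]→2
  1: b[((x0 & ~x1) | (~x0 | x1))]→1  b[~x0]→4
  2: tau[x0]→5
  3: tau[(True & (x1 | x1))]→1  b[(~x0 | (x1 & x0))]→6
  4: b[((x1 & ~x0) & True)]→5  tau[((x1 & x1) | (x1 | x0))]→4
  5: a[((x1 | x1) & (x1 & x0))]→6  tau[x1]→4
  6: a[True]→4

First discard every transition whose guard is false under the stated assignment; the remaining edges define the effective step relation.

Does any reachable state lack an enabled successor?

Answer: DEADLOCK at state 2

Analysis:
R = {0,2,4}
  0: a→0  a→4  tau→2  [3 exit(s)]
  2: ∅  [no exit]
  4: ∅  [no exit]
witness 2: tau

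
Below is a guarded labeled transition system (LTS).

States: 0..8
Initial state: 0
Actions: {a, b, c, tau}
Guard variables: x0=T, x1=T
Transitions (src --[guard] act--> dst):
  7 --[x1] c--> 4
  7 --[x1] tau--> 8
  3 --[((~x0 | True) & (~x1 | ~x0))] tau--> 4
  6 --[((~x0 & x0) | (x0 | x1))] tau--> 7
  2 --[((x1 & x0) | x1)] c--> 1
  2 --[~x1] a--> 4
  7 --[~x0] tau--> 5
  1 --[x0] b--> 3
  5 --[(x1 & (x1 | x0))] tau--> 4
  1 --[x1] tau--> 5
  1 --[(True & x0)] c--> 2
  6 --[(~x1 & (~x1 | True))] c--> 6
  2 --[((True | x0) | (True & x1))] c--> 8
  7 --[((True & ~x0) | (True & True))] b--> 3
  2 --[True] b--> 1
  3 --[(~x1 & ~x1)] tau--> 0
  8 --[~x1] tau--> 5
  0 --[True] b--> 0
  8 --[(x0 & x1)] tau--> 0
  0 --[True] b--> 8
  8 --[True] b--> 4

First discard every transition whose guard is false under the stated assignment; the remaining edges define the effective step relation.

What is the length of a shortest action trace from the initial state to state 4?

Layered search for 4:
  depth 0: {0}
  depth 1: {8}
  depth 2: {4}
4 enters at depth 2; path b·b

Answer: 2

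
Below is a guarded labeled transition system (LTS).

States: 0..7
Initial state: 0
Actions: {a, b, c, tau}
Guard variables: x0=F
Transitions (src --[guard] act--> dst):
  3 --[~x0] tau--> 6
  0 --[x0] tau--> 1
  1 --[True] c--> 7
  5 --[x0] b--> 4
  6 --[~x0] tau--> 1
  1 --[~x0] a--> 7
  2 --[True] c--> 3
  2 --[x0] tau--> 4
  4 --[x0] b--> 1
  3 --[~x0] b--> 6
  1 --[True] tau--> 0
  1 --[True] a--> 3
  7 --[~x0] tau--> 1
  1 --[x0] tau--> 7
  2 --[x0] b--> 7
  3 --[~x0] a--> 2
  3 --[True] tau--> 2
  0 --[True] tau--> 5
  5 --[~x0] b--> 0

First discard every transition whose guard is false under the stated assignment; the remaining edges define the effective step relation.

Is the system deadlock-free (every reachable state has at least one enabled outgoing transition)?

Answer: DEADLOCK-FREE

Analysis:
Reachable = {0,5}
  0: tau→5  [1 out]
  5: b→0  [1 out]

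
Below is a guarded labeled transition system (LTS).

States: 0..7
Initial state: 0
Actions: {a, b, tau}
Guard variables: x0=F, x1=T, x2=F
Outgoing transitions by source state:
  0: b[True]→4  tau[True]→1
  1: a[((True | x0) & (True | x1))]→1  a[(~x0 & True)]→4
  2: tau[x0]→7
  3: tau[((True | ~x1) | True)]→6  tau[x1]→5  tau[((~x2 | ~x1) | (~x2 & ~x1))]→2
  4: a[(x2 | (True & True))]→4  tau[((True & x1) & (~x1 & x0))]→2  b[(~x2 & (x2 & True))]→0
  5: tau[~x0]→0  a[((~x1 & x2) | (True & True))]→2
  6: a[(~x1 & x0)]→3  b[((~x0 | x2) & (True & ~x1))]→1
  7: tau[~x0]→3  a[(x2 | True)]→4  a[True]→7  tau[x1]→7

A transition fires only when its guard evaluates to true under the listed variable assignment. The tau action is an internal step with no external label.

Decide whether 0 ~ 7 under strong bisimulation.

Compute ~ classes (split until stable):
  P[0] = {{0,1,2,3,4,5,6,7}}
  P[1] = {{0},{1,4},{2,6},{3},{5,7}}
  P[2] = {{0},{1,4},{2,6},{3},{5},{7}}
Fixed point at round 3; 6 class(es).
[0]={0}  [7]={7}

Answer: NOT BISIMILAR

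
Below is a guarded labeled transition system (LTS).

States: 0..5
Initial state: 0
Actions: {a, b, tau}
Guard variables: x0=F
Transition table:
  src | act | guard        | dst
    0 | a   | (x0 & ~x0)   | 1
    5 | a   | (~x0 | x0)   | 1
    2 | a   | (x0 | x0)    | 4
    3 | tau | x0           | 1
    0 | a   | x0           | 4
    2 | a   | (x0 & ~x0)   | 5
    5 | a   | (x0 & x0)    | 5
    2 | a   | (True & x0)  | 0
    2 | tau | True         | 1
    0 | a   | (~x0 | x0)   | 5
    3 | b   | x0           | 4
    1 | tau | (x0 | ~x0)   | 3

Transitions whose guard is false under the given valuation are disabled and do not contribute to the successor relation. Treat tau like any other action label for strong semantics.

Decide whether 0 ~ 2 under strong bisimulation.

Refine partition for ~:
  π0 = {{0,1,2,3,4,5}}
  π1 = {{0,5},{1,2},{3,4}}
  π2 = {{0},{1},{2},{3,4},{5}}
stable after 3 split(s): 5 block(s)
class of 0: {0}; class of 2: {2}

Answer: NOT BISIMILAR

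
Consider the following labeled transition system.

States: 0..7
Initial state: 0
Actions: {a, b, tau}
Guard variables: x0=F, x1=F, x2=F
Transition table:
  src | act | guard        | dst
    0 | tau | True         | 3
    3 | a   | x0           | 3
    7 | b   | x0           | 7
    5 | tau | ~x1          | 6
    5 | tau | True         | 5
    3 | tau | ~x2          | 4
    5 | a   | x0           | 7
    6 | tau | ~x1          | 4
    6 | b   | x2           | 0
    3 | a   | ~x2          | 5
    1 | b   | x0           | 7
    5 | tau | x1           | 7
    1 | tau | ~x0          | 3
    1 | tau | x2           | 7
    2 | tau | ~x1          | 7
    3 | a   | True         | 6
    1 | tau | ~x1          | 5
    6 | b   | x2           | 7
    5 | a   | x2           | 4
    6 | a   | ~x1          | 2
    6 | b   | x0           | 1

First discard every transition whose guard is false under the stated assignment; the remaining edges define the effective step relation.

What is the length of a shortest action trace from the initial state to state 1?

Answer: UNREACHABLE

Working:
BFS to 1:
  depth 0: {0}
  depth 1: {3}
  depth 2: {4,5,6}
  depth 3: {2}
  depth 4: {7}
1 never appears.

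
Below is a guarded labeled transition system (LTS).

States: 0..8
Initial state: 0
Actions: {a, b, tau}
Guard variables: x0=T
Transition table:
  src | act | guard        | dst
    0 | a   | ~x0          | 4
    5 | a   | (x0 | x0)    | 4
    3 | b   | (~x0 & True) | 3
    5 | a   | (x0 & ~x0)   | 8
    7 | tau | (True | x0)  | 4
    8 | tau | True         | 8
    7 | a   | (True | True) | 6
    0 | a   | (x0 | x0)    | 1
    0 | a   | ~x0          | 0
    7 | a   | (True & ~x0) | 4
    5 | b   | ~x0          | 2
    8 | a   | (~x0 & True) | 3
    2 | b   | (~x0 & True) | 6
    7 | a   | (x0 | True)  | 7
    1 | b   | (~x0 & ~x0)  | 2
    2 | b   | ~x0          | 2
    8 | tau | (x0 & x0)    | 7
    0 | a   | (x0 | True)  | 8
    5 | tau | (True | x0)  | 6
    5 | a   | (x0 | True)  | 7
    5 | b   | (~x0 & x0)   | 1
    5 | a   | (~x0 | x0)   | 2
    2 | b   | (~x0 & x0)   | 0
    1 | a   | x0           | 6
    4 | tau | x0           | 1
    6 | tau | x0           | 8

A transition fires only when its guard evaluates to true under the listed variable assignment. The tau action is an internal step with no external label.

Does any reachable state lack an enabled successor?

Answer: DEADLOCK-FREE

Trace:
Reach set: {0,1,4,6,7,8}
  0: a→1  a→8  [deg 2]
  1: a→6  [deg 1]
  4: tau→1  [deg 1]
  6: tau→8  [deg 1]
  7: a→6  a→7  tau→4  [deg 3]
  8: tau→7  tau→8  [deg 2]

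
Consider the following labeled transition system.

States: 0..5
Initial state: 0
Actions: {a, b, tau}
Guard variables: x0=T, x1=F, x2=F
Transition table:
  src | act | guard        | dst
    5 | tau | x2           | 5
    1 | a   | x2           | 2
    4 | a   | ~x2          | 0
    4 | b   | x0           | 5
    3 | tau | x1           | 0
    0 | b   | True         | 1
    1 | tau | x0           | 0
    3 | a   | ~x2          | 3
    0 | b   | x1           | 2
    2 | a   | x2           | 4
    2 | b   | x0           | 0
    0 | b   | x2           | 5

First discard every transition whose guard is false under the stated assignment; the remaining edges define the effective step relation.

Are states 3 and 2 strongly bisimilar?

Bisimulation quotient by refinement:
  round 0: {{0,1,2,3,4,5}}
  round 1: {{0,2},{1},{3},{4},{5}}
  round 2: {{0},{1},{2},{3},{4},{5}}
Fixed point at round 3; 6 class(es).
class of 3: {3}; class of 2: {2}

Answer: NOT BISIMILAR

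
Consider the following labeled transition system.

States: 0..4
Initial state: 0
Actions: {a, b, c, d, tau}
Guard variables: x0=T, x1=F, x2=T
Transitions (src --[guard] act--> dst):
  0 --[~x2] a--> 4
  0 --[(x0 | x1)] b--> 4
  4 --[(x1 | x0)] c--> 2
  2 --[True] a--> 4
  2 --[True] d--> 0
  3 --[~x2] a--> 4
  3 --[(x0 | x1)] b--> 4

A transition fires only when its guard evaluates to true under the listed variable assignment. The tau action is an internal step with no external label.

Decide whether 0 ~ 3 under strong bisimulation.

Refine partition for ~:
  π0 = {{0,1,2,3,4}}
  π1 = {{0,3},{1},{2},{4}}
stable after 2 split(s): 4 block(s)
[0]={0,3}  [3]={0,3}

Answer: BISIMILAR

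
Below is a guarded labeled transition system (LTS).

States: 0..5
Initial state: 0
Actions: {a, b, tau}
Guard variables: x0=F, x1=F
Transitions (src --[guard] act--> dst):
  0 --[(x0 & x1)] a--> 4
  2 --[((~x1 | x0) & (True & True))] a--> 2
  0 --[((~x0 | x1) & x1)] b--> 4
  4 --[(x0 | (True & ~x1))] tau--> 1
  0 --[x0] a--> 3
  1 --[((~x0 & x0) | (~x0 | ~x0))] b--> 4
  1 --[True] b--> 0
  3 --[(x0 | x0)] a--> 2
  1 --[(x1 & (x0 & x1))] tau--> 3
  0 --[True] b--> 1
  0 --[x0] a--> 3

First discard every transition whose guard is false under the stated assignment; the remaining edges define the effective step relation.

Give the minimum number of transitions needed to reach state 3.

Answer: UNREACHABLE

Analysis:
BFS to 3:
  Layer 0: {0}
  Layer 1: {1}
  Layer 2: {4}
3 never appears.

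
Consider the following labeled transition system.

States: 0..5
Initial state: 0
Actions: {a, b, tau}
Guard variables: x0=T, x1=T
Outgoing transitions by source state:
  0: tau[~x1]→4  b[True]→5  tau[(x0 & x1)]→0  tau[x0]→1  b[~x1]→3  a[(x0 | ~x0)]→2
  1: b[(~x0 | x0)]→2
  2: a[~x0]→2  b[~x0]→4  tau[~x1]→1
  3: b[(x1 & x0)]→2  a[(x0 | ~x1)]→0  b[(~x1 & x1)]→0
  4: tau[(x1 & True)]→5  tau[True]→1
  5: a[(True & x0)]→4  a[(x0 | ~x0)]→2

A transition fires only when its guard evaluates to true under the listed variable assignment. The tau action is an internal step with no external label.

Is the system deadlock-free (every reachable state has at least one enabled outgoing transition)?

Reachable = {0,1,2,4,5}
  0: a→2  b→5  tau→0  tau→1  [4 out]
  1: b→2  [1 out]
  2: ∅  [no exit]
  4: tau→1  tau→5  [2 out]
  5: a→2  a→4  [2 out]
witness 2: a

Answer: DEADLOCK at state 2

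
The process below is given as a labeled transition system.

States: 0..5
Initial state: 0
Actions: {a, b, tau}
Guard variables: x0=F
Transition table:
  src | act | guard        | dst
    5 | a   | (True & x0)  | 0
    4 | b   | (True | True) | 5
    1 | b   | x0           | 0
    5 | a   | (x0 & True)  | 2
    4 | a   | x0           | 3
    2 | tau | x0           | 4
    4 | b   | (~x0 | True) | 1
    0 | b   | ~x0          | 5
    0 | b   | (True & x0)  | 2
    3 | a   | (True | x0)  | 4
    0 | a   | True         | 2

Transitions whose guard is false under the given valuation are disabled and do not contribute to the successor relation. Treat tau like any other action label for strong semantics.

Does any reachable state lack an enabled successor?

R = {0,2,5}
  0: a→2  b→5  [2 out]
  2: ∅  [deadlock]
  5: ∅  [deadlock]
witness 2: a

Answer: DEADLOCK at state 2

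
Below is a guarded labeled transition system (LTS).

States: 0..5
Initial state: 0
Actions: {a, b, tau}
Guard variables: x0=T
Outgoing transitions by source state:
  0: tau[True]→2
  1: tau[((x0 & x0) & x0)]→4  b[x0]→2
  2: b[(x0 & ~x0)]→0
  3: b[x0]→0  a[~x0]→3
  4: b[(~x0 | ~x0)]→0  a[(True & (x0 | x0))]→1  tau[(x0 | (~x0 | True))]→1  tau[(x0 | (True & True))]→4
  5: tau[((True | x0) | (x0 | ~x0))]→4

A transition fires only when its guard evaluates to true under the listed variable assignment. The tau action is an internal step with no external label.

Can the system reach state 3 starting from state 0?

Guard filter leaves 8 enabled edge(s).
depth 0: {0}
depth 1: {2}  cumulative {0,2}
Reach set: {0,2}

Answer: UNREACHABLE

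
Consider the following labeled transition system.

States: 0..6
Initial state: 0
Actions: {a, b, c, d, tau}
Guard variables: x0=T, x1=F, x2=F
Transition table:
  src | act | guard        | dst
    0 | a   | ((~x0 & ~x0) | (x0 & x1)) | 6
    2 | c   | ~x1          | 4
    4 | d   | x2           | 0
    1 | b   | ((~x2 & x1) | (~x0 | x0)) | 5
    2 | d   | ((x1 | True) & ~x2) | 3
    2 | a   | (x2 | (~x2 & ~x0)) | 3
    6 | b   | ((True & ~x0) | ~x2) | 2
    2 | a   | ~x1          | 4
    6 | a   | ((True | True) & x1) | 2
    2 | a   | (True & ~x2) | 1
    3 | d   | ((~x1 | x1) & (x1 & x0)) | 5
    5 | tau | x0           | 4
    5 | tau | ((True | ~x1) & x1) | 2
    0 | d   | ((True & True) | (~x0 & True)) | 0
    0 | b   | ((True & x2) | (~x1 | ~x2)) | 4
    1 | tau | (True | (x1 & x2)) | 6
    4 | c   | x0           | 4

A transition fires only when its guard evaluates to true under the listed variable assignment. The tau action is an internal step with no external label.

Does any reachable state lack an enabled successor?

Answer: DEADLOCK-FREE

Analysis:
Reach set: {0,4}
  0: b→4  d→0  [2 exit(s)]
  4: c→4  [1 exit(s)]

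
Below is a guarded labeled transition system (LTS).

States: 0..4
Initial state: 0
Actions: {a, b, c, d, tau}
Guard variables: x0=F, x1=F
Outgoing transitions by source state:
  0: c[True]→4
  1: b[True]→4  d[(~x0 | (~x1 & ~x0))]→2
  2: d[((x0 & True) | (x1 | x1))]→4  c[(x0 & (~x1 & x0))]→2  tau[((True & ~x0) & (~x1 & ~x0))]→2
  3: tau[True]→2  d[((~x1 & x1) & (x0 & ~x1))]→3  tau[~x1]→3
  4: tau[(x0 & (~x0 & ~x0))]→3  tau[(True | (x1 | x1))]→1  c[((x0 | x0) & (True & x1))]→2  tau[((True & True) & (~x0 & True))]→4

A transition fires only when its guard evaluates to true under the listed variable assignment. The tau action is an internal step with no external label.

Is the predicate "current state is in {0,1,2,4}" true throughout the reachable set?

Answer: INVARIANT HOLDS

Trace:
Safe = {0,1,2,4}
Reach set: {0,1,2,4}
  0: safe
  1: safe
  2: safe
  4: safe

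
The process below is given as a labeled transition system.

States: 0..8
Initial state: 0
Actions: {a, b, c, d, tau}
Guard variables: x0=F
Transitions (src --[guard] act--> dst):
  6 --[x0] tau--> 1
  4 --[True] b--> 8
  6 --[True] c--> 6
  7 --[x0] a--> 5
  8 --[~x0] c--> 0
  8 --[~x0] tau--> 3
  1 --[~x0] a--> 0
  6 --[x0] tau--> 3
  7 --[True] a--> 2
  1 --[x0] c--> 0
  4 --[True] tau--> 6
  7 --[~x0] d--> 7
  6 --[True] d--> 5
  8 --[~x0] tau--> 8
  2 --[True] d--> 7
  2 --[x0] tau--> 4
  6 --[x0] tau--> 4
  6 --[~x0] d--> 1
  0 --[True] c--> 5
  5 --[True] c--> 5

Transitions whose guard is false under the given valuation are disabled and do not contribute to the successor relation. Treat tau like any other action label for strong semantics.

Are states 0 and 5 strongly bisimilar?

Answer: BISIMILAR

Trace:
Bisimulation quotient by refinement:
  P[0] = {{0,1,2,3,4,5,6,7,8}}
  P[1] = {{0,5},{1},{2},{3},{4},{6},{7},{8}}
stable after 2 split(s): 8 block(s)
class of 0: {0,5}; class of 5: {0,5}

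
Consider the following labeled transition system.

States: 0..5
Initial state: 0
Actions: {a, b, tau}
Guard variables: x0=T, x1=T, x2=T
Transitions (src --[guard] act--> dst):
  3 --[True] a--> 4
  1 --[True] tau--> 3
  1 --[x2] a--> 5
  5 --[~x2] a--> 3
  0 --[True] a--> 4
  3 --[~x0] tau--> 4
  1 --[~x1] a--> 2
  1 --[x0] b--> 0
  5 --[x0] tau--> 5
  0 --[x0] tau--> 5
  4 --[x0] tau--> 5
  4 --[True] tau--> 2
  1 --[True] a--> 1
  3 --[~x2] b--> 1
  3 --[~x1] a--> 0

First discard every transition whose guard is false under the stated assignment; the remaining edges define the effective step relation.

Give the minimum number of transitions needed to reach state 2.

Answer: 2

Working:
BFS to 2:
  L0 = {0}
  L1 = {4,5}
  L2 = {2}
first hit 2 at d=2 via a·tau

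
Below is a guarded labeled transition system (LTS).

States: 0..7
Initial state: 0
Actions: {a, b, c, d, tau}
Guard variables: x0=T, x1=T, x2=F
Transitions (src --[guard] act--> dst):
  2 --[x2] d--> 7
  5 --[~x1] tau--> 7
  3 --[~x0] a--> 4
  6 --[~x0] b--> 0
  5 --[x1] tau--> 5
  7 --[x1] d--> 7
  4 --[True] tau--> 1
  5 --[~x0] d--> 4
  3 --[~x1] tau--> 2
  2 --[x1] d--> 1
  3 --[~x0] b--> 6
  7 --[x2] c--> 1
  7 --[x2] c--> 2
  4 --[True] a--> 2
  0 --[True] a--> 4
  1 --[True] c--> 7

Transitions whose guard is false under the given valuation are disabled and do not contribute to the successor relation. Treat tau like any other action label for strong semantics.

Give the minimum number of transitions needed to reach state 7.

Answer: 3

Trace:
Layered search for 7:
  depth 0: {0}
  depth 1: {4}
  depth 2: {1,2}
  depth 3: {7}
depth(7)=3, e.g. a·tau·c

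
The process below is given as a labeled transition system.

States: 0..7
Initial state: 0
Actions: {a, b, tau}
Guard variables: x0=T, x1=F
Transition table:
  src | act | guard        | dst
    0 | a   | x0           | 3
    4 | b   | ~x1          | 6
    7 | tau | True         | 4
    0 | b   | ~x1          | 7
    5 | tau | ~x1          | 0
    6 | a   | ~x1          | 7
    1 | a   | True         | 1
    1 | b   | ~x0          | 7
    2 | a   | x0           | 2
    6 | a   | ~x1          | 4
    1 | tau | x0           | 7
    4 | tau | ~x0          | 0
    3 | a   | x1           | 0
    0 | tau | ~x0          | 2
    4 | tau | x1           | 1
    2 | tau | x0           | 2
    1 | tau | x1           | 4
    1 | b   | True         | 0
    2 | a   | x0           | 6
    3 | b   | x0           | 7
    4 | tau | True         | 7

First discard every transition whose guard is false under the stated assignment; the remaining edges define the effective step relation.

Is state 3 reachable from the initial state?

Answer: REACHABLE

Trace:
Guard filter leaves 15 enabled edge(s).
L0 = {0}
L1 = {3,7}  total {0,3,7}
L2 = {4}  total {0,3,4,7}
L3 = {6}  total {0,3,4,6,7}
Reach set: {0,3,4,6,7}
trace reaching 3: a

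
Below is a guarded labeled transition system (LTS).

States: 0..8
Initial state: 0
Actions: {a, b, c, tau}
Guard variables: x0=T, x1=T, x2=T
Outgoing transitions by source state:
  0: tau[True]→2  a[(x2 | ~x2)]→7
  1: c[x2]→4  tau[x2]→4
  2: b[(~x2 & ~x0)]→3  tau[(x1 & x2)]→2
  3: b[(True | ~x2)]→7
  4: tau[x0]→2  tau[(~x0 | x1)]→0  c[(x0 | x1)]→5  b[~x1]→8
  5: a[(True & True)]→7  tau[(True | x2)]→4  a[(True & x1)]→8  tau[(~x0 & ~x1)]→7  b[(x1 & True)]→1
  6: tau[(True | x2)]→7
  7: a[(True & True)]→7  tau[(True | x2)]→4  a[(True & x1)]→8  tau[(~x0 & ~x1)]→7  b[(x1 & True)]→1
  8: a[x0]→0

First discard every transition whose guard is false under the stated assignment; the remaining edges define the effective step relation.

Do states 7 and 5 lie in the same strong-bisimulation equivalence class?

Answer: BISIMILAR

Analysis:
Compute ~ classes (split until stable):
  π0 = {{0,1,2,3,4,5,6,7,8}}
  π1 = {{0},{1,4},{2,6},{3},{5,7},{8}}
  π2 = {{0},{1},{2},{3},{4},{5,7},{6},{8}}
8 equivalence class(es) (converged in 3)
7∈{5,7}, 5∈{5,7}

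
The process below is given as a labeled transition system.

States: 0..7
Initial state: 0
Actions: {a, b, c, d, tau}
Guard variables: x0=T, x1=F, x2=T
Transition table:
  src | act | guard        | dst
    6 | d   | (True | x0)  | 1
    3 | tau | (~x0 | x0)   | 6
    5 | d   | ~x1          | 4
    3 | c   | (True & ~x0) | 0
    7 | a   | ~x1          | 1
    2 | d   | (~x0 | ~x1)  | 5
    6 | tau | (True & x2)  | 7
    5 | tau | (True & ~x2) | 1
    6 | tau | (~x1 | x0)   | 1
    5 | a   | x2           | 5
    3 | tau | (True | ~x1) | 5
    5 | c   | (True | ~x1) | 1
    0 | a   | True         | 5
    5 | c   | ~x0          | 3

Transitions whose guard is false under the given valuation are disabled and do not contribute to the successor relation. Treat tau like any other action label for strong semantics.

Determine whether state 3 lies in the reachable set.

Answer: UNREACHABLE

Working:
11 transition(s) survive guard evaluation.
depth 0: {0}
depth 1: {5}  now seen {0,5}
depth 2: {1,4}  now seen {0,1,4,5}
Reachable = {0,1,4,5}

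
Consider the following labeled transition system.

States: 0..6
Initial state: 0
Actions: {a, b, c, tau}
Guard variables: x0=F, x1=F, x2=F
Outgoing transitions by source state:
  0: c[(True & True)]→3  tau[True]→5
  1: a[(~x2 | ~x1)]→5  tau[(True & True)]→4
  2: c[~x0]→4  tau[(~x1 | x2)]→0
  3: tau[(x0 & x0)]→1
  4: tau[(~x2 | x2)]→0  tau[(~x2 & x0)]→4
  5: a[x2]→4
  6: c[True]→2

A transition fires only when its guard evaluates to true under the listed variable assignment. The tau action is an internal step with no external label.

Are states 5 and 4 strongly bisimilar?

Refine partition for ~:
  π0 = {{0,1,2,3,4,5,6}}
  π1 = {{0,2},{1},{3,5},{4},{6}}
  π2 = {{0},{1},{2},{3,5},{4},{6}}
Fixed point at round 3; 6 class(es).
[5]={3,5}  [4]={4}

Answer: NOT BISIMILAR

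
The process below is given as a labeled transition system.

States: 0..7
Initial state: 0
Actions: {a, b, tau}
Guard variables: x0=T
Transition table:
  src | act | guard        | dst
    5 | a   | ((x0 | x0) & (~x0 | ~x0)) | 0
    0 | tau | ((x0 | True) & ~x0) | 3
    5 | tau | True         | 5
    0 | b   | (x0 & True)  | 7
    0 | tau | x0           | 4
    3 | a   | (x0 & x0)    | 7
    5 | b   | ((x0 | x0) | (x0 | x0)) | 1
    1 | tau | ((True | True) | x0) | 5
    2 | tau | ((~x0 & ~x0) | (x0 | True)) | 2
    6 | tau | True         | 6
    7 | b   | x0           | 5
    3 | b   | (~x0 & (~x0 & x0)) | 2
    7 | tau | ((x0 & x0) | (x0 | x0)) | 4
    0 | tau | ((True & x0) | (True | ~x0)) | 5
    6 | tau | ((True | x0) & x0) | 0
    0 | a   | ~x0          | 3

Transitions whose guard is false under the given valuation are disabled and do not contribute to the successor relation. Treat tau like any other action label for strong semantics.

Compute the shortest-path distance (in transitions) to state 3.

Answer: UNREACHABLE

Trace:
BFS to 3:
  L0 = {0}
  L1 = {4,5,7}
  L2 = {1}
3 never appears.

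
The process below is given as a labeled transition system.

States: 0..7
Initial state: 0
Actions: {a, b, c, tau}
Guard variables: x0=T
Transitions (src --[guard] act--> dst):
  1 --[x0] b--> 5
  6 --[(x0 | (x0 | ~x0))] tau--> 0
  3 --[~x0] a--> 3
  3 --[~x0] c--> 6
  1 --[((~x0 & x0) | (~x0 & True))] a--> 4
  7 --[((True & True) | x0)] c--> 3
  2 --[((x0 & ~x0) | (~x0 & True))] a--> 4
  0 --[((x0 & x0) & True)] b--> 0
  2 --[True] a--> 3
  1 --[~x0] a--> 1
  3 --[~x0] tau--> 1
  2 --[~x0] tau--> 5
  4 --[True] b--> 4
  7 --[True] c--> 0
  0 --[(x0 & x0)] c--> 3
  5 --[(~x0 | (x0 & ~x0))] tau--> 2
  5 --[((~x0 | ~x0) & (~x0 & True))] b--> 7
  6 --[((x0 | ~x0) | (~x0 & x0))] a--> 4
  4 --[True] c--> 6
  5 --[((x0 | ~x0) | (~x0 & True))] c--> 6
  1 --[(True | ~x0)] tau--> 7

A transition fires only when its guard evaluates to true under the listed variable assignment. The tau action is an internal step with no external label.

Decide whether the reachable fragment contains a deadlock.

Reach set: {0,3}
  0: b→0  c→3  [2 out]
  3: ∅  [deadlock]
trace reaching 3: c

Answer: DEADLOCK at state 3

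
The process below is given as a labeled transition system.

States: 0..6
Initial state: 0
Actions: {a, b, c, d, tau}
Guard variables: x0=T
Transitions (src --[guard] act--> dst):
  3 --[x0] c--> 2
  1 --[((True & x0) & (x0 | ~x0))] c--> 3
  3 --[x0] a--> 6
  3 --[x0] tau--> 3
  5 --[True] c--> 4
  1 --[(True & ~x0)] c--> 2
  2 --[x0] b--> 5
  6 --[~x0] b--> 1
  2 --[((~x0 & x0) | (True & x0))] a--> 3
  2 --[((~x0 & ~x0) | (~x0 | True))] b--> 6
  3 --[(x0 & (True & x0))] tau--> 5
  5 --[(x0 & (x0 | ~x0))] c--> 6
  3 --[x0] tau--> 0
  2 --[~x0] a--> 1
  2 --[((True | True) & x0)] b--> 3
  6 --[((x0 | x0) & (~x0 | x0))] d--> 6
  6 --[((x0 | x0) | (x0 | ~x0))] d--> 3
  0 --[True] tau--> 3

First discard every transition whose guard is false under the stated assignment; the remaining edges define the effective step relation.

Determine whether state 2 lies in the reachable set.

Answer: REACHABLE

Trace:
Guard filter leaves 15 enabled edge(s).
Layer 0: {0}
Layer 1: {3}  cumulative {0,3}
Layer 2: {2,5,6}  cumulative {0,2,3,5,6}
Layer 3: {4}  cumulative {0,2,3,4,5,6}
R = {0,2,3,4,5,6}
witness 2: tau·c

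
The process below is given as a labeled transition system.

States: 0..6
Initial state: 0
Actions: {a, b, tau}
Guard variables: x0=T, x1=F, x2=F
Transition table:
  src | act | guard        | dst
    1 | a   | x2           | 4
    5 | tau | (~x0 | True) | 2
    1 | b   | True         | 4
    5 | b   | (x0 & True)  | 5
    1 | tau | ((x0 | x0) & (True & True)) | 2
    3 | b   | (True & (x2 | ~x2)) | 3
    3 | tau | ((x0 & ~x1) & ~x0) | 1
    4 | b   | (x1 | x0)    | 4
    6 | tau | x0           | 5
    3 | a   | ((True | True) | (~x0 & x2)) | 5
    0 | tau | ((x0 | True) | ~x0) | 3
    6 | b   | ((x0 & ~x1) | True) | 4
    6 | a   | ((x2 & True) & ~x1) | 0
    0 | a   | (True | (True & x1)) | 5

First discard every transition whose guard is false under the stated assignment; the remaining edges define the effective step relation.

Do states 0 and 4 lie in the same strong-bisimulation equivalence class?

Bisimulation quotient by refinement:
  P[0] = {{0,1,2,3,4,5,6}}
  P[1] = {{0},{1,5,6},{2},{3},{4}}
  P[2] = {{0},{1},{2},{3},{4},{5},{6}}
stable after 3 split(s): 7 block(s)
[0]={0}  [4]={4}

Answer: NOT BISIMILAR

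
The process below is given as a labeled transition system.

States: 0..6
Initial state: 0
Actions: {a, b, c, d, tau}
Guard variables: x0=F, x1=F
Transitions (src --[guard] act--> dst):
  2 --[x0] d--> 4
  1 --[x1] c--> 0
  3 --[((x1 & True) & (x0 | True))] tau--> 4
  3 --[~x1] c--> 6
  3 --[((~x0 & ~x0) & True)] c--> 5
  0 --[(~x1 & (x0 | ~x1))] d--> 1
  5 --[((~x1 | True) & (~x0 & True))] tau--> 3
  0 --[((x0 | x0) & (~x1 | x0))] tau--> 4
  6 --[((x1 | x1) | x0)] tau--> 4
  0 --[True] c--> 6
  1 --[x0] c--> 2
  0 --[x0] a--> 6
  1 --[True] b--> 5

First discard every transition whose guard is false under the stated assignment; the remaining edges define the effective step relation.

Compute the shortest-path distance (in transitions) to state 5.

Answer: 2

Analysis:
BFS to 5:
  Layer 0: {0}
  Layer 1: {1,6}
  Layer 2: {5}
depth(5)=2, e.g. d·b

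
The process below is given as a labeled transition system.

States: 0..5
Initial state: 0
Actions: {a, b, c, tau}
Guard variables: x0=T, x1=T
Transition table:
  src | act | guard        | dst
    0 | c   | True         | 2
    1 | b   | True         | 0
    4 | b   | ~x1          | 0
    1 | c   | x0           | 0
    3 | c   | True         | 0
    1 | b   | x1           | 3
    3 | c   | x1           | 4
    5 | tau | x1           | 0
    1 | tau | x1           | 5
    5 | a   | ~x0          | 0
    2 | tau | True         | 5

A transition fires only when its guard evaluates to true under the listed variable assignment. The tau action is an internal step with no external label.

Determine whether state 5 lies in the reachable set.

Answer: REACHABLE

Working:
After dropping false guards: 9 live edges.
depth 0: {0}
depth 1: {2}  now seen {0,2}
depth 2: {5}  now seen {0,2,5}
R = {0,2,5}
trace reaching 5: c·tau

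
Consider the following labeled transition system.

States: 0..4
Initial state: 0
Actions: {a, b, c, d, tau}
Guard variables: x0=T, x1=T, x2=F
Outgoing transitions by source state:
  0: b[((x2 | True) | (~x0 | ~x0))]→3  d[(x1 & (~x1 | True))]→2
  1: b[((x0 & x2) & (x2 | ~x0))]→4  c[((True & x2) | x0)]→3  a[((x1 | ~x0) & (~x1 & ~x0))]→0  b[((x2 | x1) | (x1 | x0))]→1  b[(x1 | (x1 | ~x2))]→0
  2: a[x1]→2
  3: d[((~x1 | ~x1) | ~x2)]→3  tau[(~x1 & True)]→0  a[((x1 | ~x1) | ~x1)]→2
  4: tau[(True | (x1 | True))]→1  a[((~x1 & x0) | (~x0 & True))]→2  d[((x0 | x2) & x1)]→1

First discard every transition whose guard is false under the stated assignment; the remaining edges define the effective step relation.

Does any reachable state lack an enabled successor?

Answer: DEADLOCK-FREE

Trace:
R = {0,2,3}
  0: b→3  d→2  [deg 2]
  2: a→2  [deg 1]
  3: a→2  d→3  [deg 2]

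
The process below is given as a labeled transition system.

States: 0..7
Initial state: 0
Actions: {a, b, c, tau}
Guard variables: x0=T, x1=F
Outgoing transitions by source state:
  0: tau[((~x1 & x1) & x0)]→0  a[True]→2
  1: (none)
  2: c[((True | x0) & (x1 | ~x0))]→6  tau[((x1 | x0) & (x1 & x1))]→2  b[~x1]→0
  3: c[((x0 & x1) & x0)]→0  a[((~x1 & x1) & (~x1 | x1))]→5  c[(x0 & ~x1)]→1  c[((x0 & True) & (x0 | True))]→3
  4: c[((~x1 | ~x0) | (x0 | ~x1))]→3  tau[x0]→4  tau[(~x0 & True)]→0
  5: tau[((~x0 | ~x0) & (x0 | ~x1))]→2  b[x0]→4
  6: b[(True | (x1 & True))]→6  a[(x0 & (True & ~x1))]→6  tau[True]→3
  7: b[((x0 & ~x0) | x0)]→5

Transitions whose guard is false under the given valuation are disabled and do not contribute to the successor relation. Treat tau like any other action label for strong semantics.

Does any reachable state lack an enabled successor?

Reach set: {0,2}
  0: a→2  [deg 1]
  2: b→0  [deg 1]

Answer: DEADLOCK-FREE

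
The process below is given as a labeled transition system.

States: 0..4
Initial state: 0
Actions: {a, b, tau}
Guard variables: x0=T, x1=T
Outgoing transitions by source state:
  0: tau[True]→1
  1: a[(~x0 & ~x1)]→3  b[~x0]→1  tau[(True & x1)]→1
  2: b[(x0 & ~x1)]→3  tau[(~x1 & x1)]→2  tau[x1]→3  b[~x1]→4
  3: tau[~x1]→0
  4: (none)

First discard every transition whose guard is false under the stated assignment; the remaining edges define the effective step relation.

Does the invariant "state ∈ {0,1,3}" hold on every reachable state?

Answer: INVARIANT HOLDS

Analysis:
Allowed set {0,1,3}
R = {0,1}
  0: ✓
  1: ✓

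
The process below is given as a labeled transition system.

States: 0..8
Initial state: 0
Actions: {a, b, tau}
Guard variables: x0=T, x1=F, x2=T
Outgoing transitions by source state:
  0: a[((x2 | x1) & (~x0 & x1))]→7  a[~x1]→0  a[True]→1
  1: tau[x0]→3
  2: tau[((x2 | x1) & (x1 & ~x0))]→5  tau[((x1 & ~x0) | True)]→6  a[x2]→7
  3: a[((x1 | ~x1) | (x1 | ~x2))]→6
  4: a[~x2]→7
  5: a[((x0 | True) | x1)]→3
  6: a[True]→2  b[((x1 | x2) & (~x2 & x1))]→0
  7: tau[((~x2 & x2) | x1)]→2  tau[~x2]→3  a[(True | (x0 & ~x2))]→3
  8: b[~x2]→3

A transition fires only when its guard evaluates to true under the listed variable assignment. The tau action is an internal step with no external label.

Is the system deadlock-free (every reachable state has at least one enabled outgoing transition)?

R = {0,1,2,3,6,7}
  0: a→0  a→1  [2 out]
  1: tau→3  [1 out]
  2: a→7  tau→6  [2 out]
  3: a→6  [1 out]
  6: a→2  [1 out]
  7: a→3  [1 out]

Answer: DEADLOCK-FREE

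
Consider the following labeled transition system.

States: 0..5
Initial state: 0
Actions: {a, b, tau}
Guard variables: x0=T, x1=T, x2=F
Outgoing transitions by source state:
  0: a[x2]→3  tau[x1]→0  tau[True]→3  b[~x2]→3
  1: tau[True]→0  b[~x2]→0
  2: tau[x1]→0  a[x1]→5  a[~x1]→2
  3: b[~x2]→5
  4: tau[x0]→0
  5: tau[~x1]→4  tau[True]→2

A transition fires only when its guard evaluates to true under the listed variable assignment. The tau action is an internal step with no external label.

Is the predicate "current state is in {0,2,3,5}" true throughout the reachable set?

Inv-set: {0,2,3,5}
R = {0,2,3,5}
  0: ✓
  2: ✓
  3: ✓
  5: ✓

Answer: INVARIANT HOLDS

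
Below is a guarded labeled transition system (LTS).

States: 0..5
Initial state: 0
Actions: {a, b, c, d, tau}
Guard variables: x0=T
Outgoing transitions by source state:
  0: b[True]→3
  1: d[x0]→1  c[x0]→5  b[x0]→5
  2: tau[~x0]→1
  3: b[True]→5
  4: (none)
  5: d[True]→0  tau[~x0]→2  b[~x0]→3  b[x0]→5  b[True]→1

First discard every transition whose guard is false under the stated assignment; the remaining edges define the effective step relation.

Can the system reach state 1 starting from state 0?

Answer: REACHABLE

Analysis:
After dropping false guards: 8 live edges.
depth 0: {0}
depth 1: {3}  now seen {0,3}
depth 2: {5}  now seen {0,3,5}
depth 3: {1}  now seen {0,1,3,5}
Reach set: {0,1,3,5}
trace reaching 1: b·b·b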